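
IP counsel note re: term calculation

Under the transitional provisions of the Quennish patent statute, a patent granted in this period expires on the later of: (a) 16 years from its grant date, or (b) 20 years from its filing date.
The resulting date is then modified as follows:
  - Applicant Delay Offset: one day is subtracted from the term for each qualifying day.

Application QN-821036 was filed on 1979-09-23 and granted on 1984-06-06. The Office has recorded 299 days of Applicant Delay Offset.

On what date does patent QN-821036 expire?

(a) grant + 16 years → 6 June 2000.
(b) filing + 20 years → 23 September 1999.
Later of the two: 6 June 2000.
Applicant Delay Offset: −299 days → 12 August 1999.

1999-08-12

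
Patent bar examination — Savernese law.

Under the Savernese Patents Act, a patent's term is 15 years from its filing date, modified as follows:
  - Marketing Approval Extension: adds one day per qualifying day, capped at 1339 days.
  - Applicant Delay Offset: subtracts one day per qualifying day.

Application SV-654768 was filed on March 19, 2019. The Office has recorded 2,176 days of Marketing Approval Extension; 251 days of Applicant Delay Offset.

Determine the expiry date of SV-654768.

March 11, 2037

Base term: filing date + 15 years → 19 March 2034.
Marketing Approval Extension: 2176 days claimed exceeds the 1339-day cap, so +1339 days → 17 November 2037.
Applicant Delay Offset: −251 days → 11 March 2037.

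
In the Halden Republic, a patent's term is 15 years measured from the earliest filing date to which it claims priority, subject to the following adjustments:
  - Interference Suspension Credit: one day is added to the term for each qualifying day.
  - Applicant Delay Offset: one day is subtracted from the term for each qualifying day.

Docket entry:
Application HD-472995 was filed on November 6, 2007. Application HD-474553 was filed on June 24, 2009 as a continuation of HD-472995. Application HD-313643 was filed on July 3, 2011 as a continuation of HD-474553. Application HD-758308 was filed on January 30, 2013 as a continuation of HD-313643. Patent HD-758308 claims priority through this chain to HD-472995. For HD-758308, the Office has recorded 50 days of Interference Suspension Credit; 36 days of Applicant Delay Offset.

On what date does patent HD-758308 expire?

November 20, 2022

Earliest priority filing: 6 November 2007.
Base term: 6 November 2007 + 15 years → 6 November 2022.
Interference Suspension Credit: +50 days → 26 December 2022.
Applicant Delay Offset: −36 days → 20 November 2022.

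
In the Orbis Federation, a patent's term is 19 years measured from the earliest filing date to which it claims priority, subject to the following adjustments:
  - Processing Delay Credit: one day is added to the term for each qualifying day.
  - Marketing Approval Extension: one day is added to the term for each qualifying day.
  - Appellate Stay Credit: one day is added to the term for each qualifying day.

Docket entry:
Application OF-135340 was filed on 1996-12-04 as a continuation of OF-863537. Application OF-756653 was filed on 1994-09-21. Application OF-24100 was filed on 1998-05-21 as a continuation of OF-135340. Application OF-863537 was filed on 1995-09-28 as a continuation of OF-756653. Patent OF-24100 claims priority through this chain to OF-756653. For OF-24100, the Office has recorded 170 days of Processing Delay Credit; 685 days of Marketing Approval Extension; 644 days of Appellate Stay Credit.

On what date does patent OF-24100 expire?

Earliest priority filing: 21 September 1994.
Base term: 21 September 1994 + 19 years → 21 September 2013.
Processing Delay Credit: +170 days → 10 March 2014.
Marketing Approval Extension: +685 days → 24 January 2016.
Appellate Stay Credit: +644 days → 29 October 2017.

2017-10-29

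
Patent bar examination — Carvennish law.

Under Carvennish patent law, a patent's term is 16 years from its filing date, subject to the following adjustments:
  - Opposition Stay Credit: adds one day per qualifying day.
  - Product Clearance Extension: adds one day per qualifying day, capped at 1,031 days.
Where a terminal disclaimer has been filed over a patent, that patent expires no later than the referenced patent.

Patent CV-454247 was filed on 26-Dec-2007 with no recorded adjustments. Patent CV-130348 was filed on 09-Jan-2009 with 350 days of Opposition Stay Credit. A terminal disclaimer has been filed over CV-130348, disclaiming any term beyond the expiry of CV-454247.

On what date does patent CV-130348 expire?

December 26, 2023

Natural term of CV-130348:
  Base: filing + 16 years → 9 January 2025.
  Opposition Stay Credit: +350 days → 25 December 2025.
Expiry of referenced patent CV-454247:
  Base: filing + 16 years → 26 December 2023.
Terminal disclaimer: CV-130348 expires on the earlier of 25 December 2025 and 26 December 2023.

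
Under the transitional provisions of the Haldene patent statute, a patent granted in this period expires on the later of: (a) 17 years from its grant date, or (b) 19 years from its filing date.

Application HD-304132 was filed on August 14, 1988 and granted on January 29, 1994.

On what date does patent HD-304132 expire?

January 29, 2011

(a) grant + 17 years → 29 January 2011.
(b) filing + 19 years → 14 August 2007.
Later of the two: 29 January 2011.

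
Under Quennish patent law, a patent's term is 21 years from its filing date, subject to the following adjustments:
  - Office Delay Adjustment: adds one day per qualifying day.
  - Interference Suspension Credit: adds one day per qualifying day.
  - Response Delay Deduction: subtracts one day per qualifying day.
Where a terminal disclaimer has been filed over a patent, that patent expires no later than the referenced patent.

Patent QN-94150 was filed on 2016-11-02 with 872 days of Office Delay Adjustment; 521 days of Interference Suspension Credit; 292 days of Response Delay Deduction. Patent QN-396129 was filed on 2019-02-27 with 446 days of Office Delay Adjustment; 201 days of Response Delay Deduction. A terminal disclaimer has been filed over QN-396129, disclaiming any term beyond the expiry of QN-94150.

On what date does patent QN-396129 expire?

October 29, 2040

Natural term of QN-396129:
  Base: filing + 21 years → 27 February 2040.
  Office Delay Adjustment: +446 days → 18 May 2041.
  Response Delay Deduction: −201 days → 29 October 2040.
Expiry of referenced patent QN-94150:
  Base: filing + 21 years → 2 November 2037.
  Office Delay Adjustment: +872 days → 23 March 2040.
  Interference Suspension Credit: +521 days → 26 August 2041.
  Response Delay Deduction: −292 days → 7 November 2040.
Terminal disclaimer: QN-396129 expires on the earlier of 29 October 2040 and 7 November 2040.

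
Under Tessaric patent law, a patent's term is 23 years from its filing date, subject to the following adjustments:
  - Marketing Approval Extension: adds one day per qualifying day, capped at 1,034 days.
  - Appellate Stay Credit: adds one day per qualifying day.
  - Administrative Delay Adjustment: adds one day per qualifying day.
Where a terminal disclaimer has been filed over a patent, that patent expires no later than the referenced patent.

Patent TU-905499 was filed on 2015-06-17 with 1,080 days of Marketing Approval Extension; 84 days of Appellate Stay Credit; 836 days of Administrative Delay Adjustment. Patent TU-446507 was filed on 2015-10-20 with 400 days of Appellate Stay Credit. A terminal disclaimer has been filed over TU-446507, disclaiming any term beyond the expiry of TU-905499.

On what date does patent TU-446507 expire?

November 24, 2039

Natural term of TU-446507:
  Base: filing + 23 years → 20 October 2038.
  Appellate Stay Credit: +400 days → 24 November 2039.
Expiry of referenced patent TU-905499:
  Base: filing + 23 years → 17 June 2038.
  Marketing Approval Extension: 1080 days claimed exceeds the 1034-day cap, so +1034 days → 16 April 2041.
  Appellate Stay Credit: +84 days → 9 July 2041.
  Administrative Delay Adjustment: +836 days → 23 October 2043.
Terminal disclaimer: TU-446507 expires on the earlier of 24 November 2039 and 23 October 2043.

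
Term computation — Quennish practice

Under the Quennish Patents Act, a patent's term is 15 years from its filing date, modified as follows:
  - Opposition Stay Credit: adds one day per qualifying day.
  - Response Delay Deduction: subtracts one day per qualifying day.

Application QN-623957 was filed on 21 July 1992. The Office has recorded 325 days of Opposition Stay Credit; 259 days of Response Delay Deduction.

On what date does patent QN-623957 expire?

September 25, 2007

Base term: filing date + 15 years → 21 July 2007.
Opposition Stay Credit: +325 days → 10 June 2008.
Response Delay Deduction: −259 days → 25 September 2007.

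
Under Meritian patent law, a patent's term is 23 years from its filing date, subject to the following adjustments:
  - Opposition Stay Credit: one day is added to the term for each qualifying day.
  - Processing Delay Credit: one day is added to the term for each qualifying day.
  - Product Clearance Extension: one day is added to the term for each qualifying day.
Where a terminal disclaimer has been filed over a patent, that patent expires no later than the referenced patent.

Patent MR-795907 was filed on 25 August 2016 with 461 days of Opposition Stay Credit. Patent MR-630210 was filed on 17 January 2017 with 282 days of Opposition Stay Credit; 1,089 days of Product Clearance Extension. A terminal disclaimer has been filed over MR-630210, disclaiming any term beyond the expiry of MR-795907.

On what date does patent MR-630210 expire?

2040-11-28

Natural term of MR-630210:
  Base: filing + 23 years → 17 January 2040.
  Opposition Stay Credit: +282 days → 25 October 2040.
  Product Clearance Extension: +1089 days → 19 October 2043.
Expiry of referenced patent MR-795907:
  Base: filing + 23 years → 25 August 2039.
  Opposition Stay Credit: +461 days → 28 November 2040.
Terminal disclaimer: MR-630210 expires on the earlier of 19 October 2043 and 28 November 2040.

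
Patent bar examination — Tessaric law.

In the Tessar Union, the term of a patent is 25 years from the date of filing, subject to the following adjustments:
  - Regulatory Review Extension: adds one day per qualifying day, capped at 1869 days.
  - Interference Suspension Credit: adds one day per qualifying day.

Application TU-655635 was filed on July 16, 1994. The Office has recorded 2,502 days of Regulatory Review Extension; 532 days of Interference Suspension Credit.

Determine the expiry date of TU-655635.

Base term: filing date + 25 years → 16 July 2019.
Regulatory Review Extension: 2502 days claimed exceeds the 1869-day cap, so +1869 days → 27 August 2024.
Interference Suspension Credit: +532 days → 10 February 2026.

February 10, 2026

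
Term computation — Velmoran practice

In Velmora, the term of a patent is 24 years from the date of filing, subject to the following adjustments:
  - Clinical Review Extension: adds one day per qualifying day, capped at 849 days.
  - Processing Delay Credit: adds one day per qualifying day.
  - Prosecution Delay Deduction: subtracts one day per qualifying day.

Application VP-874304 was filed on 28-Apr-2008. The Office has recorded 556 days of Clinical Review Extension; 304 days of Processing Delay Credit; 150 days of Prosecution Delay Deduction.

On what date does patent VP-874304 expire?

Base term: filing date + 24 years → 28 April 2032.
Clinical Review Extension: 556 days (within the 849-day cap) → +556 days → 5 November 2033.
Processing Delay Credit: +304 days → 5 September 2034.
Prosecution Delay Deduction: −150 days → 8 April 2034.

2034-04-08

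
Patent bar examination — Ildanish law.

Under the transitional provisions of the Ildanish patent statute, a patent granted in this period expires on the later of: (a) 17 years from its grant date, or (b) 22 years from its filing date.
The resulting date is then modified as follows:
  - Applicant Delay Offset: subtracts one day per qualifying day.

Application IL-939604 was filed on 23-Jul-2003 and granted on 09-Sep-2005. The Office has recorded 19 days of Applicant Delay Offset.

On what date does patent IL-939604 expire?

July 4, 2025

(a) grant + 17 years → 9 September 2022.
(b) filing + 22 years → 23 July 2025.
Later of the two: 23 July 2025.
Applicant Delay Offset: −19 days → 4 July 2025.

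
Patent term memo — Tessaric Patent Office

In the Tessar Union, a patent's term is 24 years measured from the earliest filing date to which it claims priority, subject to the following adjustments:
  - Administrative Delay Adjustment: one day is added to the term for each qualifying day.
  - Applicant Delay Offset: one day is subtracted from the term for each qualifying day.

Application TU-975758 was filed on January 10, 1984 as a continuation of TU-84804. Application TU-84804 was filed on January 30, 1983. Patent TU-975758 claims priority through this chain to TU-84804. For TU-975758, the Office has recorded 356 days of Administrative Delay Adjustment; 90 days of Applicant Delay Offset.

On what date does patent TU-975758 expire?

Earliest priority filing: 30 January 1983.
Base term: 30 January 1983 + 24 years → 30 January 2007.
Administrative Delay Adjustment: +356 days → 21 January 2008.
Applicant Delay Offset: −90 days → 23 October 2007.

October 23, 2007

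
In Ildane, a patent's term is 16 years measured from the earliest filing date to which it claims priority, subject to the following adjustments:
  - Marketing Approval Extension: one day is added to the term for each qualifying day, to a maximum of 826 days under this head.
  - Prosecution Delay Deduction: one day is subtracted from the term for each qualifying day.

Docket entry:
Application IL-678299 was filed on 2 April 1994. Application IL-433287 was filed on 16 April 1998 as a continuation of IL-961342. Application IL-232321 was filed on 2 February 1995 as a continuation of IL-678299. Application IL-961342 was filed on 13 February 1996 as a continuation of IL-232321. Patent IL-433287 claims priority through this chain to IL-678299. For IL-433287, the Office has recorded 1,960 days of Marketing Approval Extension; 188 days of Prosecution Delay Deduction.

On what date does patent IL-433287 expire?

Earliest priority filing: 2 April 1994.
Base term: 2 April 1994 + 16 years → 2 April 2010.
Marketing Approval Extension: 1960 days claimed exceeds the 826-day cap, so +826 days → 6 July 2012.
Prosecution Delay Deduction: −188 days → 31 December 2011.

December 31, 2011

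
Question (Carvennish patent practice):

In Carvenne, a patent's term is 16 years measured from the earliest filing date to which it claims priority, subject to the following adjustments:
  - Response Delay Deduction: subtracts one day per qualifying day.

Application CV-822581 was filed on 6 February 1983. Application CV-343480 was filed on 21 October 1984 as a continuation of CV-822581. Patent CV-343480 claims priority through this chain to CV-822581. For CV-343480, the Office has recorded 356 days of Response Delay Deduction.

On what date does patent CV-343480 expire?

February 15, 1998

Earliest priority filing: 6 February 1983.
Base term: 6 February 1983 + 16 years → 6 February 1999.
Response Delay Deduction: −356 days → 15 February 1998.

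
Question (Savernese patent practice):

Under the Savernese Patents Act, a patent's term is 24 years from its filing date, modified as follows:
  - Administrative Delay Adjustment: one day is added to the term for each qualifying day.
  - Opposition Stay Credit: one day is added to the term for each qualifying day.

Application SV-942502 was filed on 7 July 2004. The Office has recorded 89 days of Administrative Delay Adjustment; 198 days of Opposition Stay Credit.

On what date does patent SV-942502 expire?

2029-04-20

Base term: filing date + 24 years → 7 July 2028.
Administrative Delay Adjustment: +89 days → 4 October 2028.
Opposition Stay Credit: +198 days → 20 April 2029.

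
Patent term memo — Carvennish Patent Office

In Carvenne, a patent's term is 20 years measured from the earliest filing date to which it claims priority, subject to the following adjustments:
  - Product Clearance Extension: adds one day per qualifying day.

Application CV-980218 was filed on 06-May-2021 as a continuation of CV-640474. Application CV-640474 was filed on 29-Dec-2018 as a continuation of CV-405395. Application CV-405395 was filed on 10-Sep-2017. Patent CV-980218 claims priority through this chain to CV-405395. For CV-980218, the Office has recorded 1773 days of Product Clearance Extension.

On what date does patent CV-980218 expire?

2042-07-19

Earliest priority filing: 10 September 2017.
Base term: 10 September 2017 + 20 years → 10 September 2037.
Product Clearance Extension: +1773 days → 19 July 2042.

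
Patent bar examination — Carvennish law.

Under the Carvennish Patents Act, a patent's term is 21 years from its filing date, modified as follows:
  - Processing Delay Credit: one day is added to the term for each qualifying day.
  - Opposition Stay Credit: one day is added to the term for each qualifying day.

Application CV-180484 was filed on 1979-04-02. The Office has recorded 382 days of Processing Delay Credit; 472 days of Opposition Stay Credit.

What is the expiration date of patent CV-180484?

Base term: filing date + 21 years → 2 April 2000.
Processing Delay Credit: +382 days → 19 April 2001.
Opposition Stay Credit: +472 days → 4 August 2002.

2002-08-04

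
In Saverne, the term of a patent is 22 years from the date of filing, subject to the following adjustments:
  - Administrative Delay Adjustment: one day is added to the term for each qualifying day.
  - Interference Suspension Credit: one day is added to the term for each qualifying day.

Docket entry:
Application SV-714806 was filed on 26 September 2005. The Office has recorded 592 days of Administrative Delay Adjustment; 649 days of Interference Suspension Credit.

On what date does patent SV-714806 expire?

Base term: filing date + 22 years → 26 September 2027.
Administrative Delay Adjustment: +592 days → 10 May 2029.
Interference Suspension Credit: +649 days → 18 February 2031.

February 18, 2031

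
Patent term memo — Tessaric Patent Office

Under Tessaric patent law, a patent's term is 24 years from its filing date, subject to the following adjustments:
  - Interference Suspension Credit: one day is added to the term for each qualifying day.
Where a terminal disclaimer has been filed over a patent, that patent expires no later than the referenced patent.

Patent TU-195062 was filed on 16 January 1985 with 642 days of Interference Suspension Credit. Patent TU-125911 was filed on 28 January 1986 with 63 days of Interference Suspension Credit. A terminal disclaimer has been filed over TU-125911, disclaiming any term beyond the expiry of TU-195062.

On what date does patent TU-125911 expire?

2010-04-01

Natural term of TU-125911:
  Base: filing + 24 years → 28 January 2010.
  Interference Suspension Credit: +63 days → 1 April 2010.
Expiry of referenced patent TU-195062:
  Base: filing + 24 years → 16 January 2009.
  Interference Suspension Credit: +642 days → 20 October 2010.
Terminal disclaimer: TU-125911 expires on the earlier of 1 April 2010 and 20 October 2010.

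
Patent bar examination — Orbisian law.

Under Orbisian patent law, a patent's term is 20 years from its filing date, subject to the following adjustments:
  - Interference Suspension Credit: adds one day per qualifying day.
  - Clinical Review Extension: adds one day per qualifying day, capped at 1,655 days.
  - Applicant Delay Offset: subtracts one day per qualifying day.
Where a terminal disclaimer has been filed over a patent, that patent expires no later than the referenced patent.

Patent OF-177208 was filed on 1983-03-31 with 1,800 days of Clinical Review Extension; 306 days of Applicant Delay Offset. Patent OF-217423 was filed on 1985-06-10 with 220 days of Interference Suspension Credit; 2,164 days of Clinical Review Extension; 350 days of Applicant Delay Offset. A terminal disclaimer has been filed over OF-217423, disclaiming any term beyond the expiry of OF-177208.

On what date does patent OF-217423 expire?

2006-12-09

Natural term of OF-217423:
  Base: filing + 20 years → 10 June 2005.
  Interference Suspension Credit: +220 days → 16 January 2006.
  Clinical Review Extension: 2164 days claimed exceeds the 1655-day cap, so +1655 days → 29 July 2010.
  Applicant Delay Offset: −350 days → 13 August 2009.
Expiry of referenced patent OF-177208:
  Base: filing + 20 years → 31 March 2003.
  Clinical Review Extension: 1800 days claimed exceeds the 1655-day cap, so +1655 days → 11 October 2007.
  Applicant Delay Offset: −306 days → 9 December 2006.
Terminal disclaimer: OF-217423 expires on the earlier of 13 August 2009 and 9 December 2006.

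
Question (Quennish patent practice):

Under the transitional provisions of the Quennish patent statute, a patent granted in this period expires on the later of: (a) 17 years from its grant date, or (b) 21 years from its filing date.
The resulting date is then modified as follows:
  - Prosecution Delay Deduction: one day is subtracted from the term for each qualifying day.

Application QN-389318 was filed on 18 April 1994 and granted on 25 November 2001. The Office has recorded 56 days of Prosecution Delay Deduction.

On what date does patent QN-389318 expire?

(a) grant + 17 years → 25 November 2018.
(b) filing + 21 years → 18 April 2015.
Later of the two: 25 November 2018.
Prosecution Delay Deduction: −56 days → 30 September 2018.

2018-09-30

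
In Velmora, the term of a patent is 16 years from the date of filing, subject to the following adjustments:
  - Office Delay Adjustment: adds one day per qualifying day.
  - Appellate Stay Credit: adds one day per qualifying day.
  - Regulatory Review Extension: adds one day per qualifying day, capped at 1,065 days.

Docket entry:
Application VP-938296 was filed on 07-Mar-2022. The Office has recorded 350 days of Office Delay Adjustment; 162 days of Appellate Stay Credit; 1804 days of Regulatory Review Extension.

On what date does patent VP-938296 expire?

Base term: filing date + 16 years → 7 March 2038.
Office Delay Adjustment: +350 days → 20 February 2039.
Appellate Stay Credit: +162 days → 1 August 2039.
Regulatory Review Extension: 1804 days claimed exceeds the 1065-day cap, so +1065 days → 1 July 2042.

2042-07-01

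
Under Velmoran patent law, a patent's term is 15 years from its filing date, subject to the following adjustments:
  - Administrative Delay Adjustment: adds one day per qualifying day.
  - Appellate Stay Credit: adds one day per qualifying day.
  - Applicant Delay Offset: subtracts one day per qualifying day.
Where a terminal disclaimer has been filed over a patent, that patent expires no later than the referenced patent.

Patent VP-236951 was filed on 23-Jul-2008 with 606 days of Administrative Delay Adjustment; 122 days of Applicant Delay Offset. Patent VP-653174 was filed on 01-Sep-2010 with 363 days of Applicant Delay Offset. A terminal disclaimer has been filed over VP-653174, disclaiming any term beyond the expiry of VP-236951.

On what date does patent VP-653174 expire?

September 3, 2024

Natural term of VP-653174:
  Base: filing + 15 years → 1 September 2025.
  Applicant Delay Offset: −363 days → 3 September 2024.
Expiry of referenced patent VP-236951:
  Base: filing + 15 years → 23 July 2023.
  Administrative Delay Adjustment: +606 days → 20 March 2025.
  Applicant Delay Offset: −122 days → 18 November 2024.
Terminal disclaimer: VP-653174 expires on the earlier of 3 September 2024 and 18 November 2024.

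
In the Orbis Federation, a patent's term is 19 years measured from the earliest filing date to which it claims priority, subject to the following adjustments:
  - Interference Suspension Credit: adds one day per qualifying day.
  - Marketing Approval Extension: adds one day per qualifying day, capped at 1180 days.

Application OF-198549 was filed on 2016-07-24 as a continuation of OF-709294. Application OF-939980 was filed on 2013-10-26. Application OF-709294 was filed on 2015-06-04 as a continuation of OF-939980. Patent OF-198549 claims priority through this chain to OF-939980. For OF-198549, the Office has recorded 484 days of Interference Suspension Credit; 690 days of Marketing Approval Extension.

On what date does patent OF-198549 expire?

January 13, 2036

Earliest priority filing: 26 October 2013.
Base term: 26 October 2013 + 19 years → 26 October 2032.
Interference Suspension Credit: +484 days → 22 February 2034.
Marketing Approval Extension: 690 days (within the 1180-day cap) → +690 days → 13 January 2036.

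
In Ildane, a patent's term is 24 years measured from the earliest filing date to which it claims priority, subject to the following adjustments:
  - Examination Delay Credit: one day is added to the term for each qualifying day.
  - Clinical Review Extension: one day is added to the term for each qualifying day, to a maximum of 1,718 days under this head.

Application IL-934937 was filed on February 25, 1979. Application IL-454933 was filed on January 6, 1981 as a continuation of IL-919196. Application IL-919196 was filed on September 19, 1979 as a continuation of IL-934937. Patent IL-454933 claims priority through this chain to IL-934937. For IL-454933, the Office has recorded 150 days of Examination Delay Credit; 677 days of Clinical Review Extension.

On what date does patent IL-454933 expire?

Earliest priority filing: 25 February 1979.
Base term: 25 February 1979 + 24 years → 25 February 2003.
Examination Delay Credit: +150 days → 25 July 2003.
Clinical Review Extension: 677 days (within the 1718-day cap) → +677 days → 1 June 2005.

June 1, 2005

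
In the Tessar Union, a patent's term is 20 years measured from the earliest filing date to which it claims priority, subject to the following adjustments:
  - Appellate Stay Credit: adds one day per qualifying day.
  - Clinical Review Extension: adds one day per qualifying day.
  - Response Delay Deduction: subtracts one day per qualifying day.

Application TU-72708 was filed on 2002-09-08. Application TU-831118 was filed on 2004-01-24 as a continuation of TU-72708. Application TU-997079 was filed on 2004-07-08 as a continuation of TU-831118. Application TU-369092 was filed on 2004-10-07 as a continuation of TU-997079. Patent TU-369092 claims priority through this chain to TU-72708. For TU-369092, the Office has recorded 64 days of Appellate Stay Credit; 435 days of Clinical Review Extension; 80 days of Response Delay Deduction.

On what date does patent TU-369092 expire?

2023-11-01

Earliest priority filing: 8 September 2002.
Base term: 8 September 2002 + 20 years → 8 September 2022.
Appellate Stay Credit: +64 days → 11 November 2022.
Clinical Review Extension: +435 days → 20 January 2024.
Response Delay Deduction: −80 days → 1 November 2023.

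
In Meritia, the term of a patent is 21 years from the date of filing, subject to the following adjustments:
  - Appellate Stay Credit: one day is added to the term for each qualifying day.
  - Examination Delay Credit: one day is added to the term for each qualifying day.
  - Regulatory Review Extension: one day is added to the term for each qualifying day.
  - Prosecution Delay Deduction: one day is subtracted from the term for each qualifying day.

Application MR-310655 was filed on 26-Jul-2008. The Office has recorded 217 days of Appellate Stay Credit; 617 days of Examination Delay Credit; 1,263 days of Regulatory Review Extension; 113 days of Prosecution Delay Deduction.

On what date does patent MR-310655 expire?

December 31, 2034

Base term: filing date + 21 years → 26 July 2029.
Appellate Stay Credit: +217 days → 28 February 2030.
Examination Delay Credit: +617 days → 7 November 2031.
Regulatory Review Extension: +1263 days → 23 April 2035.
Prosecution Delay Deduction: −113 days → 31 December 2034.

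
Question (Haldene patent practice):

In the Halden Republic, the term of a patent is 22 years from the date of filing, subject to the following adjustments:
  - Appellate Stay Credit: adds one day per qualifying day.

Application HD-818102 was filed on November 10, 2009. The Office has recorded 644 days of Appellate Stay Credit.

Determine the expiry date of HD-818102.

2033-08-15

Base term: filing date + 22 years → 10 November 2031.
Appellate Stay Credit: +644 days → 15 August 2033.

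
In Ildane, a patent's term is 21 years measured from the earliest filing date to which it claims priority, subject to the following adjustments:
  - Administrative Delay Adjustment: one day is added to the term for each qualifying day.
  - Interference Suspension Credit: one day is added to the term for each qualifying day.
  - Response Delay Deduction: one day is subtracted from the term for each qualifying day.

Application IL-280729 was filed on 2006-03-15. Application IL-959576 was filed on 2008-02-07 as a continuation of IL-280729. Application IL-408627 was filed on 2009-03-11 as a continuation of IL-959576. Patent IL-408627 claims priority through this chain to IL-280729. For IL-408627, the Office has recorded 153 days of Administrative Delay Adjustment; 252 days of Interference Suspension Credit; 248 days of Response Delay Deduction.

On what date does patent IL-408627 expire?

Earliest priority filing: 15 March 2006.
Base term: 15 March 2006 + 21 years → 15 March 2027.
Administrative Delay Adjustment: +153 days → 15 August 2027.
Interference Suspension Credit: +252 days → 23 April 2028.
Response Delay Deduction: −248 days → 19 August 2027.

2027-08-19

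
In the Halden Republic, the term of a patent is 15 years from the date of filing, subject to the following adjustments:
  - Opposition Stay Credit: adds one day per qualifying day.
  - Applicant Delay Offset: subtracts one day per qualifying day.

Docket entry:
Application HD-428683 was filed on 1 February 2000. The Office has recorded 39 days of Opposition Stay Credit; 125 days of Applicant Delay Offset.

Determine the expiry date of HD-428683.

Base term: filing date + 15 years → 1 February 2015.
Opposition Stay Credit: +39 days → 12 March 2015.
Applicant Delay Offset: −125 days → 7 November 2014.

November 7, 2014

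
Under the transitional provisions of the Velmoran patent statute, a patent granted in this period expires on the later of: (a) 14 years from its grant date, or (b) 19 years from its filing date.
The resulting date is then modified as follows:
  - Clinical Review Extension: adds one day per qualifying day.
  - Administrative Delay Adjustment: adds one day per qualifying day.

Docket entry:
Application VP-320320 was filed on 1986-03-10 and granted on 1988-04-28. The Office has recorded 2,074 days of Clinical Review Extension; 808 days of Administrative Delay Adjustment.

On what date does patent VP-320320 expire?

(a) grant + 14 years → 28 April 2002.
(b) filing + 19 years → 10 March 2005.
Later of the two: 10 March 2005.
Clinical Review Extension: +2074 days → 13 November 2010.
Administrative Delay Adjustment: +808 days → 29 January 2013.

January 29, 2013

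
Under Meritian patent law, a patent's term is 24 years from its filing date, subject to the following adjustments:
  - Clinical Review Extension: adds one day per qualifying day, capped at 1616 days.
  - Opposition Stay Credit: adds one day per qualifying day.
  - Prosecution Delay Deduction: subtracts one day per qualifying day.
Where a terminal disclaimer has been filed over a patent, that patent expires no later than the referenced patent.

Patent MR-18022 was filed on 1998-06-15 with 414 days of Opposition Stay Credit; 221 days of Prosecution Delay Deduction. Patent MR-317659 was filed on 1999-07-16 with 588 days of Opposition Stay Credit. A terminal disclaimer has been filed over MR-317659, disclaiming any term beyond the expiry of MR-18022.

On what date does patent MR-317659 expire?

December 25, 2022

Natural term of MR-317659:
  Base: filing + 24 years → 16 July 2023.
  Opposition Stay Credit: +588 days → 23 February 2025.
Expiry of referenced patent MR-18022:
  Base: filing + 24 years → 15 June 2022.
  Opposition Stay Credit: +414 days → 3 August 2023.
  Prosecution Delay Deduction: −221 days → 25 December 2022.
Terminal disclaimer: MR-317659 expires on the earlier of 23 February 2025 and 25 December 2022.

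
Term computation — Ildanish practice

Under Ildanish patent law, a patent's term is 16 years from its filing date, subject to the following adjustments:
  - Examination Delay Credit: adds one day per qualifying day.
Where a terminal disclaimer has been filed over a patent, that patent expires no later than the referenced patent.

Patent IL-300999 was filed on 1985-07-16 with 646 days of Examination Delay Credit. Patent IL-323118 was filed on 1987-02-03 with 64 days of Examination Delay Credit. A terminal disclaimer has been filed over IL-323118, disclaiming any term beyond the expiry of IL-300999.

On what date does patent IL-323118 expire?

Natural term of IL-323118:
  Base: filing + 16 years → 3 February 2003.
  Examination Delay Credit: +64 days → 8 April 2003.
Expiry of referenced patent IL-300999:
  Base: filing + 16 years → 16 July 2001.
  Examination Delay Credit: +646 days → 23 April 2003.
Terminal disclaimer: IL-323118 expires on the earlier of 8 April 2003 and 23 April 2003.

2003-04-08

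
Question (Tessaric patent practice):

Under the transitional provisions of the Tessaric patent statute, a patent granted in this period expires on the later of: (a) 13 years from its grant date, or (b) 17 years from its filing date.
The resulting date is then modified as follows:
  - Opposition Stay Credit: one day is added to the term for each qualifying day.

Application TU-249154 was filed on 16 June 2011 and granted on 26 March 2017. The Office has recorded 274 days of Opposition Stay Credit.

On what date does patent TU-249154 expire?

(a) grant + 13 years → 26 March 2030.
(b) filing + 17 years → 16 June 2028.
Later of the two: 26 March 2030.
Opposition Stay Credit: +274 days → 25 December 2030.

December 25, 2030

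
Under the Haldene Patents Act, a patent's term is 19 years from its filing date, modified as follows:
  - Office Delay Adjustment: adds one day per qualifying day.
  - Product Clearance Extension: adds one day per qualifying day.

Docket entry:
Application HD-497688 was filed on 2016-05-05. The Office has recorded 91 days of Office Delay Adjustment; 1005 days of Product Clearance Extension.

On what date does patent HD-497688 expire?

2038-05-05

Base term: filing date + 19 years → 5 May 2035.
Office Delay Adjustment: +91 days → 4 August 2035.
Product Clearance Extension: +1005 days → 5 May 2038.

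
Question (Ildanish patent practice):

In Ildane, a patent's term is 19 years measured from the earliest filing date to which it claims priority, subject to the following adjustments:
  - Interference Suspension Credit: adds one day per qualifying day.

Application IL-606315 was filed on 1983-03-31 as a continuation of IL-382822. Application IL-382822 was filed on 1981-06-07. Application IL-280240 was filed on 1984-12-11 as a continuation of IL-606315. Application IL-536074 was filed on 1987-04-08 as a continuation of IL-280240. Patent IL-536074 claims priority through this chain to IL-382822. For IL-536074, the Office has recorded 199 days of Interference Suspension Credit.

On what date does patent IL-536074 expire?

2000-12-23

Earliest priority filing: 7 June 1981.
Base term: 7 June 1981 + 19 years → 7 June 2000.
Interference Suspension Credit: +199 days → 23 December 2000.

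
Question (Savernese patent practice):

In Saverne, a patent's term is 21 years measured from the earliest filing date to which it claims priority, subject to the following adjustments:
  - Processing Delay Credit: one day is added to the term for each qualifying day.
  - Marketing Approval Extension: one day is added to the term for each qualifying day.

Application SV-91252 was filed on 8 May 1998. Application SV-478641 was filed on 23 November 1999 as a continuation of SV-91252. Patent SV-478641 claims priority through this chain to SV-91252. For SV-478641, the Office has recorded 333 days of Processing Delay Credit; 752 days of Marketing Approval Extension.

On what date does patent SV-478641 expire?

Earliest priority filing: 8 May 1998.
Base term: 8 May 1998 + 21 years → 8 May 2019.
Processing Delay Credit: +333 days → 5 April 2020.
Marketing Approval Extension: +752 days → 27 April 2022.

2022-04-27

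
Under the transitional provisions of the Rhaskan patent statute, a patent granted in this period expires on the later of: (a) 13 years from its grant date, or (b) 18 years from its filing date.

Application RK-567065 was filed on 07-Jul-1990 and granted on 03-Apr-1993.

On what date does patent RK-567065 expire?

July 7, 2008

(a) grant + 13 years → 3 April 2006.
(b) filing + 18 years → 7 July 2008.
Later of the two: 7 July 2008.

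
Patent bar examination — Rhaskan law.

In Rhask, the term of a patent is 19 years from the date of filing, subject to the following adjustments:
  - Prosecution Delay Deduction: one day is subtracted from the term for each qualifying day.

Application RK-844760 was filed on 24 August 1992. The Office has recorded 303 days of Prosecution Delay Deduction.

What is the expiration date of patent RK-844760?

October 25, 2010

Base term: filing date + 19 years → 24 August 2011.
Prosecution Delay Deduction: −303 days → 25 October 2010.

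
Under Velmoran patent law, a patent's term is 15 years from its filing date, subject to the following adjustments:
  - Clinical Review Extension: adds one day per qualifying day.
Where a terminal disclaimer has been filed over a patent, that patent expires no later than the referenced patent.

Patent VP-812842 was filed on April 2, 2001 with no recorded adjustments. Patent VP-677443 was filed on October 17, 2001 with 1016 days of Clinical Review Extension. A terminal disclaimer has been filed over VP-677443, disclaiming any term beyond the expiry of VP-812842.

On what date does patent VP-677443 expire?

2016-04-02

Natural term of VP-677443:
  Base: filing + 15 years → 17 October 2016.
  Clinical Review Extension: +1016 days → 30 July 2019.
Expiry of referenced patent VP-812842:
  Base: filing + 15 years → 2 April 2016.
Terminal disclaimer: VP-677443 expires on the earlier of 30 July 2019 and 2 April 2016.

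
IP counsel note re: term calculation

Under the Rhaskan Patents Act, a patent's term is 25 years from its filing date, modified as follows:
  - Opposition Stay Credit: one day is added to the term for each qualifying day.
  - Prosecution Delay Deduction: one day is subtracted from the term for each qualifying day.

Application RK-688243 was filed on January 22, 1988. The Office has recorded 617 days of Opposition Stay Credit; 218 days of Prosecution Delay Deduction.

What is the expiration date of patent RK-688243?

Base term: filing date + 25 years → 22 January 2013.
Opposition Stay Credit: +617 days → 1 October 2014.
Prosecution Delay Deduction: −218 days → 25 February 2014.

February 25, 2014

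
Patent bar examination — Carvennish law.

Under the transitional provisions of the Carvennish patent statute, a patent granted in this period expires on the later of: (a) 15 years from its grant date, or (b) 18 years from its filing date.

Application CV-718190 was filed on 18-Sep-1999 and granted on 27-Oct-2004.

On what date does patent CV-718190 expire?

2019-10-27

(a) grant + 15 years → 27 October 2019.
(b) filing + 18 years → 18 September 2017.
Later of the two: 27 October 2019.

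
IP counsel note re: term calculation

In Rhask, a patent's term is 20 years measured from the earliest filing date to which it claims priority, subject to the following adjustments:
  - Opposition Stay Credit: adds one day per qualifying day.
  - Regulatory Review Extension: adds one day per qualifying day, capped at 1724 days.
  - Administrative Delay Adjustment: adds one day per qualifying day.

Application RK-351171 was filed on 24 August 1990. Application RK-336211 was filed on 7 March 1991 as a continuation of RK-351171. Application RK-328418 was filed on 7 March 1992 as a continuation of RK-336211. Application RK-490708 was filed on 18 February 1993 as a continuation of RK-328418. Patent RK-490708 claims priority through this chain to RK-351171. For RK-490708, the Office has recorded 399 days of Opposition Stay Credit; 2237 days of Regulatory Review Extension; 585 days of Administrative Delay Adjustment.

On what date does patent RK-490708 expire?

Earliest priority filing: 24 August 1990.
Base term: 24 August 1990 + 20 years → 24 August 2010.
Opposition Stay Credit: +399 days → 27 September 2011.
Regulatory Review Extension: 2237 days claimed exceeds the 1724-day cap, so +1724 days → 16 June 2016.
Administrative Delay Adjustment: +585 days → 22 January 2018.

2018-01-22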